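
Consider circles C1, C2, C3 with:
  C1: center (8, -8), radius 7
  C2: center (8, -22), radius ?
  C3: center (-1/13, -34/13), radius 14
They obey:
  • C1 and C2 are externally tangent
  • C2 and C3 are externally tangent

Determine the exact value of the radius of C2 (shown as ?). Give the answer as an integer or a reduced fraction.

1. [ext C1·C2]  r_C2² + 14r_C2 − 147 = 0  ⇒  r_C2 = 7 (r>0 drops 1)
2. [ext C2·C3]  r_C2² + 28r_C2 − 245 = 0  ⇒  r_C2 = 7 (r>0 drops 1)

7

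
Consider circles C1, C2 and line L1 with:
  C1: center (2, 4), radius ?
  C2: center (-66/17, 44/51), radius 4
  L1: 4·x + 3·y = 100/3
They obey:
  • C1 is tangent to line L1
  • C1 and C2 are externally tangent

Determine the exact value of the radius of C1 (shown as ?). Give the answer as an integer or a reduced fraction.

1. [C1‖L1]  r_C1² − 64/9 = 0  ⇒  r_C1 = 8/3 (r>0 drops 1)
2. [ext C1·C2]  r_C1² + 8r_C1 − 256/9 = 0  ⇒  r_C1 = 8/3 (r>0 drops 1)

8/3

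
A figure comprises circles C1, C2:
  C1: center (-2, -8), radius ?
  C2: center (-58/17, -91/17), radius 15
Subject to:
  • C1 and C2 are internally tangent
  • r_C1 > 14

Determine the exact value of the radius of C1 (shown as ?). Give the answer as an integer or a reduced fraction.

18

1. [int C1,C2]  r_C1² − 30r_C1 + 216 = 0  ⇒  r_C1 = 12 or 18
2. given r_C1 > 14: keep 18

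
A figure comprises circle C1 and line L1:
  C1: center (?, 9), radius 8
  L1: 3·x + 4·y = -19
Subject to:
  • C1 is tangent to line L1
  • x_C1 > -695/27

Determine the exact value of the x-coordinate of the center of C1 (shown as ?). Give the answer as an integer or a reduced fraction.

1. [C1‖L1]  x_C1² + (110/3)x_C1 + 475/3 = 0  ⇒  x_C1 = -95/3 or -5
2. given x_C1 > -695/27: keep -5

-5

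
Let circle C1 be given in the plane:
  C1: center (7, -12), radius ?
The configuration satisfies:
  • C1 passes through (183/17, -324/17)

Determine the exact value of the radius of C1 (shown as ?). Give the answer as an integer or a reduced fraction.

1. [C1∋P]  r_C1² − 64 = 0  ⇒  r_C1 = 8 (r>0 drops 1)

8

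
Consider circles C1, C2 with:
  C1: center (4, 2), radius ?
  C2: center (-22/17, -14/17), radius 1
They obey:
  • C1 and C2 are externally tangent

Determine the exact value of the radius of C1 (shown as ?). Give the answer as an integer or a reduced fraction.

5

1. [ext C1·C2]  r_C1² + 2r_C1 − 35 = 0  ⇒  r_C1 = 5 (r>0 drops 1)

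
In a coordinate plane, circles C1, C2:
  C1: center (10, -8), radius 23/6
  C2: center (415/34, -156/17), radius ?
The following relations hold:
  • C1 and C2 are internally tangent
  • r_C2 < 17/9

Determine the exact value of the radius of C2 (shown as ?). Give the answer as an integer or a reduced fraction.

1. [int C1,C2]  r_C2² − (23/3)r_C2 + 76/9 = 0  ⇒  r_C2 = 4/3 or 19/3
2. given r_C2 < 17/9: keep 4/3

4/3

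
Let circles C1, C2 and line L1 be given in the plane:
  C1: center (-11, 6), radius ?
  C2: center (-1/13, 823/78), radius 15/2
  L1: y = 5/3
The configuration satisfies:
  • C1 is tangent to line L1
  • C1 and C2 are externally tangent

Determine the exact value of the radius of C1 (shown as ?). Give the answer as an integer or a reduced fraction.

1. [C1‖L1]  r_C1² − 169/9 = 0  ⇒  r_C1 = 13/3 (r>0 drops 1)
2. [ext C1·C2]  r_C1² + 15r_C1 − 754/9 = 0  ⇒  r_C1 = 13/3 (r>0 drops 1)

13/3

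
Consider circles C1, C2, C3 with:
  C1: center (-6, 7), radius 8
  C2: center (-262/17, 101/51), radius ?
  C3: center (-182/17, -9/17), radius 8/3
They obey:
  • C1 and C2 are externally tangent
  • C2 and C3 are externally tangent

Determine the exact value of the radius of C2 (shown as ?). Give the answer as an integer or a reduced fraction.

1. [ext C1·C2]  r_C2² + 16r_C2 − 448/9 = 0  ⇒  r_C2 = 8/3 (r>0 drops 1)
2. [ext C2·C3]  r_C2² + (16/3)r_C2 − 64/3 = 0  ⇒  r_C2 = 8/3 (r>0 drops 1)

8/3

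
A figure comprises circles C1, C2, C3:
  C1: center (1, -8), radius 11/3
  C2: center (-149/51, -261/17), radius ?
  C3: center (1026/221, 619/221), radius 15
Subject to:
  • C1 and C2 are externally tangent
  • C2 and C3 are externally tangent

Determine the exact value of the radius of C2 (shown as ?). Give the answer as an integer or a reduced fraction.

14/3

1. [ext C1·C2]  r_C2² + (22/3)r_C2 − 56 = 0  ⇒  r_C2 = 14/3 (r>0 drops 1)
2. [ext C2·C3]  r_C2² + 30r_C2 − 1456/9 = 0  ⇒  r_C2 = 14/3 (r>0 drops 1)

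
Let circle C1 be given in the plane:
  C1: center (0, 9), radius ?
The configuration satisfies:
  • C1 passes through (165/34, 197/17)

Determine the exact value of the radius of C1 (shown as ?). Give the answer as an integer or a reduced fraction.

1. [C1∋P]  r_C1² − 121/4 = 0  ⇒  r_C1 = 11/2 (r>0 drops 1)

11/2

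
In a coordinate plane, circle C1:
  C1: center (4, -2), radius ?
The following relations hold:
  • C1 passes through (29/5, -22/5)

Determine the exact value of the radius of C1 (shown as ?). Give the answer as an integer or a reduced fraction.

1. [C1∋P]  r_C1² − 9 = 0  ⇒  r_C1 = 3 (r>0 drops 1)

3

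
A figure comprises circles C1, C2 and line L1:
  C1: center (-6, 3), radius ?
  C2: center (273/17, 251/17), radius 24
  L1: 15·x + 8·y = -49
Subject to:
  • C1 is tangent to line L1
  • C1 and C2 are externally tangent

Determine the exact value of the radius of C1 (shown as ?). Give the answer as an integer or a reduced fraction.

1

1. [C1‖L1]  r_C1² − 1 = 0  ⇒  r_C1 = 1 (r>0 drops 1)
2. [ext C1·C2]  r_C1² + 48r_C1 − 49 = 0  ⇒  r_C1 = 1 (r>0 drops 1)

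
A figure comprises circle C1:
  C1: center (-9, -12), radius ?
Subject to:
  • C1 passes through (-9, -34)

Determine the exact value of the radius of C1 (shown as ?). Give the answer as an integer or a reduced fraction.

22

1. [C1∋P]  r_C1² − 484 = 0  ⇒  r_C1 = 22 (r>0 drops 1)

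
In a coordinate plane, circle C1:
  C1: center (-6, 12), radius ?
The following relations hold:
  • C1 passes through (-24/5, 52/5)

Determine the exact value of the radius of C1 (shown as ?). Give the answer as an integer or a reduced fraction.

2

1. [C1∋P]  r_C1² − 4 = 0  ⇒  r_C1 = 2 (r>0 drops 1)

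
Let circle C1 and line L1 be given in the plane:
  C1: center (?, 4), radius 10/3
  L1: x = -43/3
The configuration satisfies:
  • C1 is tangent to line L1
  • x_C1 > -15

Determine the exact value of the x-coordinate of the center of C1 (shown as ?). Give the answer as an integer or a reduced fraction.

-11

1. [C1‖L1]  x_C1² + (86/3)x_C1 + 583/3 = 0  ⇒  x_C1 = -53/3 or -11
2. given x_C1 > -15: keep -11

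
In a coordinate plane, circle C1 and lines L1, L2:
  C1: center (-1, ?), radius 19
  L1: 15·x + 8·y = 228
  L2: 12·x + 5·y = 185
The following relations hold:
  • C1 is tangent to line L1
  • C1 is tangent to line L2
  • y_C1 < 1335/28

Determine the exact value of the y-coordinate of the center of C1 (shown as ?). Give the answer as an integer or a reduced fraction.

-10

1. [C1‖L1]  y_C1² − (243/4)y_C1 − 1415/2 = 0  ⇒  y_C1 = -10 or 283/4
2. [C1‖L2]  y_C1² − (394/5)y_C1 − 888 = 0  ⇒  y_C1 = -10 or 444/5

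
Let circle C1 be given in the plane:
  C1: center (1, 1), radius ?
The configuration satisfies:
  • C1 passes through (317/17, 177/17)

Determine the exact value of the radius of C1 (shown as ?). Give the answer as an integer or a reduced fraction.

1. [C1∋P]  r_C1² − 400 = 0  ⇒  r_C1 = 20 (r>0 drops 1)

20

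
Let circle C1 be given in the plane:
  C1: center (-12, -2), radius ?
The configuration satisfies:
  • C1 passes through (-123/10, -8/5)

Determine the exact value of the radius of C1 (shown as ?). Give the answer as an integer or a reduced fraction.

1. [C1∋P]  r_C1² − 1/4 = 0  ⇒  r_C1 = 1/2 (r>0 drops 1)

1/2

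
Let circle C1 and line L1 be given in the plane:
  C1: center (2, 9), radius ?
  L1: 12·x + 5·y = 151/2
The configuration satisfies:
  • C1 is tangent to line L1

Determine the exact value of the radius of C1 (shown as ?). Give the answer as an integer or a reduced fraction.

1/2

1. [C1‖L1]  r_C1² − 1/4 = 0  ⇒  r_C1 = 1/2 (r>0 drops 1)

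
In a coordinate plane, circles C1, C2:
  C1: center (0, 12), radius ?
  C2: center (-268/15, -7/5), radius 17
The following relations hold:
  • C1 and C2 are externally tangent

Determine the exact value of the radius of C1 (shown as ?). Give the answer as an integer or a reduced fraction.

16/3

1. [ext C1·C2]  r_C1² + 34r_C1 − 1888/9 = 0  ⇒  r_C1 = 16/3 (r>0 drops 1)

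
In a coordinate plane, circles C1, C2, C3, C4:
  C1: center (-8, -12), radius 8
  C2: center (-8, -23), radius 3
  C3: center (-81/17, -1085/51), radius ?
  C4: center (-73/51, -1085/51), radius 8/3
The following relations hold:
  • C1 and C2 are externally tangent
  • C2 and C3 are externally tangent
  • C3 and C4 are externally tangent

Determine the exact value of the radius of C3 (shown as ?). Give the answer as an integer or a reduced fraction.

1. [ext C2·C3]  r_C3² + 6r_C3 − 40/9 = 0  ⇒  r_C3 = 2/3 (r>0 drops 1)
2. [ext C3·C4]  r_C3² + (16/3)r_C3 − 4 = 0  ⇒  r_C3 = 2/3 (r>0 drops 1)

2/3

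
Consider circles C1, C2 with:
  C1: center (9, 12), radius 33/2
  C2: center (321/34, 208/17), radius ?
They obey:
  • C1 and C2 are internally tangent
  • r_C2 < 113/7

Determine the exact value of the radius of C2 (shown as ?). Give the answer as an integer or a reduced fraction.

16

1. [int C1,C2]  r_C2² − 33r_C2 + 272 = 0  ⇒  r_C2 = 16 or 17
2. given r_C2 < 113/7: keep 16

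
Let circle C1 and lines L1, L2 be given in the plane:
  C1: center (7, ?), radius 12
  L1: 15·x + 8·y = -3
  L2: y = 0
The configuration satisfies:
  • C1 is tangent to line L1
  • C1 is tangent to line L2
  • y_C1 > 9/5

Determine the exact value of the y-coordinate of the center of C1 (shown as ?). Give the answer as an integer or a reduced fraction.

12

1. [C1‖L1]  y_C1² + 27y_C1 − 468 = 0  ⇒  y_C1 = -39 or 12
2. [C1‖L2]  y_C1² − 144 = 0  ⇒  y_C1 = -12 or 12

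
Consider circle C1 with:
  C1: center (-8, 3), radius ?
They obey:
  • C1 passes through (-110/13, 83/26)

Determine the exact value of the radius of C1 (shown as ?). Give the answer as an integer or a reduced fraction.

1/2

1. [C1∋P]  r_C1² − 1/4 = 0  ⇒  r_C1 = 1/2 (r>0 drops 1)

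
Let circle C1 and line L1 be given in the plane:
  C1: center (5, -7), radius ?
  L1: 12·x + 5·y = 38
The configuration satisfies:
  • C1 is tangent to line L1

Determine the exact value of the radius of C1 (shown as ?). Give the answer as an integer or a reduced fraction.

1

1. [C1‖L1]  r_C1² − 1 = 0  ⇒  r_C1 = 1 (r>0 drops 1)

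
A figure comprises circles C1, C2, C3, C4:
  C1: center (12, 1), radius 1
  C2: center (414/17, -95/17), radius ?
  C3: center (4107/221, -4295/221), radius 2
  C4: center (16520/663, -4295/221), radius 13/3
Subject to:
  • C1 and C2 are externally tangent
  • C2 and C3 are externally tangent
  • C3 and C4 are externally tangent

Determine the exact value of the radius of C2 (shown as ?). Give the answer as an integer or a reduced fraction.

13

1. [ext C1·C2]  r_C2² + 2r_C2 − 195 = 0  ⇒  r_C2 = 13 (r>0 drops 1)
2. [ext C2·C3]  r_C2² + 4r_C2 − 221 = 0  ⇒  r_C2 = 13 (r>0 drops 1)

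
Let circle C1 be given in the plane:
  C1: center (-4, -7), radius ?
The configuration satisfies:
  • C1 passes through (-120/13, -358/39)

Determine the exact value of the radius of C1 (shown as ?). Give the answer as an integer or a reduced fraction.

17/3

1. [C1∋P]  r_C1² − 289/9 = 0  ⇒  r_C1 = 17/3 (r>0 drops 1)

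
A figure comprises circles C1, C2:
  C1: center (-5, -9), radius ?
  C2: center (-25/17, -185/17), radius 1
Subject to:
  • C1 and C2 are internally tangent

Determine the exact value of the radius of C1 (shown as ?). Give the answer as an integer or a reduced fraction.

5

1. [int C1,C2]  r_C1² − 2r_C1 − 15 = 0  ⇒  r_C1 = 5 (r>0 drops 1)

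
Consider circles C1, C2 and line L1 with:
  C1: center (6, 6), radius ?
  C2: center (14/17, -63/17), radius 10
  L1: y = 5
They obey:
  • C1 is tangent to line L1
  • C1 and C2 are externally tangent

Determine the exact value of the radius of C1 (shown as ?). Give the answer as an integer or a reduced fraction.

1. [C1‖L1]  r_C1² − 1 = 0  ⇒  r_C1 = 1 (r>0 drops 1)
2. [ext C1·C2]  r_C1² + 20r_C1 − 21 = 0  ⇒  r_C1 = 1 (r>0 drops 1)

1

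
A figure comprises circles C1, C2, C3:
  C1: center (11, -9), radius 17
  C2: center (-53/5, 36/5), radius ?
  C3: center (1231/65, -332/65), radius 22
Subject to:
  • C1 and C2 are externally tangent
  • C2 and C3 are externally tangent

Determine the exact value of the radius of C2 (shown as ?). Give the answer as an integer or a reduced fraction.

10

1. [ext C1·C2]  r_C2² + 34r_C2 − 440 = 0  ⇒  r_C2 = 10 (r>0 drops 1)
2. [ext C2·C3]  r_C2² + 44r_C2 − 540 = 0  ⇒  r_C2 = 10 (r>0 drops 1)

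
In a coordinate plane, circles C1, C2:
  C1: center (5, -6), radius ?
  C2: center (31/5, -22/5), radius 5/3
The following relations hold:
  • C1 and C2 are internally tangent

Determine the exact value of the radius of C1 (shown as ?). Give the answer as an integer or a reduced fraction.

11/3

1. [int C1,C2]  r_C1² − (10/3)r_C1 − 11/9 = 0  ⇒  r_C1 = 11/3 (r>0 drops 1)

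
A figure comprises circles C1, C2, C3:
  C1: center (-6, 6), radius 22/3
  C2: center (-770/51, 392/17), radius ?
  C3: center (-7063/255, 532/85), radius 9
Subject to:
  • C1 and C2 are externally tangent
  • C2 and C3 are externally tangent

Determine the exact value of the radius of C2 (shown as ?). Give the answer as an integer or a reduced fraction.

12

1. [ext C1·C2]  r_C2² + (44/3)r_C2 − 320 = 0  ⇒  r_C2 = 12 (r>0 drops 1)
2. [ext C2·C3]  r_C2² + 18r_C2 − 360 = 0  ⇒  r_C2 = 12 (r>0 drops 1)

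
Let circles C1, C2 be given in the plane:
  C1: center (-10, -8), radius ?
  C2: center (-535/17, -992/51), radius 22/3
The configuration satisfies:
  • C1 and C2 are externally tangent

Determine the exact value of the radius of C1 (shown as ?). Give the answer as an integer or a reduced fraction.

17

1. [ext C1·C2]  r_C1² + (44/3)r_C1 − 1615/3 = 0  ⇒  r_C1 = 17 (r>0 drops 1)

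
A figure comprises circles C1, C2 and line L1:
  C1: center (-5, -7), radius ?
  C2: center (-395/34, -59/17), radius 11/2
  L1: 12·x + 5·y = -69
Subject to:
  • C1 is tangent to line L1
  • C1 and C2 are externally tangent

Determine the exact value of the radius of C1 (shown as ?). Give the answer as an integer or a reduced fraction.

1. [C1‖L1]  r_C1² − 4 = 0  ⇒  r_C1 = 2 (r>0 drops 1)
2. [ext C1·C2]  r_C1² + 11r_C1 − 26 = 0  ⇒  r_C1 = 2 (r>0 drops 1)

2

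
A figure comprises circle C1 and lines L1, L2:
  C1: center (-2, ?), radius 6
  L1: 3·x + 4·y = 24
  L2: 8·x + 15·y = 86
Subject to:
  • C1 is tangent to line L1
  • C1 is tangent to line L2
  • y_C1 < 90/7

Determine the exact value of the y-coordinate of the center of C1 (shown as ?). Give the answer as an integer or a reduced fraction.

0

1. [C1‖L1]  y_C1² − 15y_C1 = 0  ⇒  y_C1 = 0 or 15
2. [C1‖L2]  y_C1² − (68/5)y_C1 = 0  ⇒  y_C1 = 0 or 68/5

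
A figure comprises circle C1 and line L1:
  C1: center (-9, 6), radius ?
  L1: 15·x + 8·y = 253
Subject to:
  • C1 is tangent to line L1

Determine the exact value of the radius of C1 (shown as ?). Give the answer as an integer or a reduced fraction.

1. [C1‖L1]  r_C1² − 400 = 0  ⇒  r_C1 = 20 (r>0 drops 1)

20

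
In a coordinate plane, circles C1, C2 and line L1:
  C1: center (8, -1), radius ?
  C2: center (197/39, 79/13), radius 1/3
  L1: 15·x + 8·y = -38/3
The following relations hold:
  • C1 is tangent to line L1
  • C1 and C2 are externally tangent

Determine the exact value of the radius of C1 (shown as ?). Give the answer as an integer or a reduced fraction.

1. [C1‖L1]  r_C1² − 484/9 = 0  ⇒  r_C1 = 22/3 (r>0 drops 1)
2. [ext C1·C2]  r_C1² + (2/3)r_C1 − 176/3 = 0  ⇒  r_C1 = 22/3 (r>0 drops 1)

22/3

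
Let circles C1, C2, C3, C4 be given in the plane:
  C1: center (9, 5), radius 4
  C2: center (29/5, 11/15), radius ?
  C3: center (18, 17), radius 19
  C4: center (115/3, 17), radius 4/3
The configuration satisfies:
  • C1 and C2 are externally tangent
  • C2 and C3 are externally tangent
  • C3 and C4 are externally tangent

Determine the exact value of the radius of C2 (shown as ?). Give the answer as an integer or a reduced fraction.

1. [ext C1·C2]  r_C2² + 8r_C2 − 112/9 = 0  ⇒  r_C2 = 4/3 (r>0 drops 1)
2. [ext C2·C3]  r_C2² + 38r_C2 − 472/9 = 0  ⇒  r_C2 = 4/3 (r>0 drops 1)

4/3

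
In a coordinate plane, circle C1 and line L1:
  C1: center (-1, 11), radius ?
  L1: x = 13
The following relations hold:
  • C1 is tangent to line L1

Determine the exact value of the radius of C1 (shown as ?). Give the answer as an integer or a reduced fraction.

14

1. [C1‖L1]  r_C1² − 196 = 0  ⇒  r_C1 = 14 (r>0 drops 1)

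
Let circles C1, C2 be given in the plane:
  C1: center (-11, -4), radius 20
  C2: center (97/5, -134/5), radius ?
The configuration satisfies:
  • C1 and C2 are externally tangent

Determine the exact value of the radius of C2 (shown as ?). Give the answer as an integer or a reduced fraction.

18

1. [ext C1·C2]  r_C2² + 40r_C2 − 1044 = 0  ⇒  r_C2 = 18 (r>0 drops 1)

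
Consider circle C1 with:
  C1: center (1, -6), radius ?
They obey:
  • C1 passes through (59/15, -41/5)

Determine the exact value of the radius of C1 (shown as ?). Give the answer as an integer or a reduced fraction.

11/3

1. [C1∋P]  r_C1² − 121/9 = 0  ⇒  r_C1 = 11/3 (r>0 drops 1)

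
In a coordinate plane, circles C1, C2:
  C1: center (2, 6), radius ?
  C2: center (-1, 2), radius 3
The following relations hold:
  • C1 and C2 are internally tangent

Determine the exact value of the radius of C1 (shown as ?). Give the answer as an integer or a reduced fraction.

1. [int C1,C2]  r_C1² − 6r_C1 − 16 = 0  ⇒  r_C1 = 8 (r>0 drops 1)

8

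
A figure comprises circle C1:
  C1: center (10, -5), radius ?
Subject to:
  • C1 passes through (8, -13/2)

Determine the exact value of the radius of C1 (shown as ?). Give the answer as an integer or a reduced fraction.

1. [C1∋P]  r_C1² − 25/4 = 0  ⇒  r_C1 = 5/2 (r>0 drops 1)

5/2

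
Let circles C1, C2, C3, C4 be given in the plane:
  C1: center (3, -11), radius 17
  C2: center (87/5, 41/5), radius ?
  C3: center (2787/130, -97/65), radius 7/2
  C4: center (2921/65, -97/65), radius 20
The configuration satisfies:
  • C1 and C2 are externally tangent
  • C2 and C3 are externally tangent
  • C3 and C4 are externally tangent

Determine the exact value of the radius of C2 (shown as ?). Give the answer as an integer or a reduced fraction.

1. [ext C1·C2]  r_C2² + 34r_C2 − 287 = 0  ⇒  r_C2 = 7 (r>0 drops 1)
2. [ext C2·C3]  r_C2² + 7r_C2 − 98 = 0  ⇒  r_C2 = 7 (r>0 drops 1)

7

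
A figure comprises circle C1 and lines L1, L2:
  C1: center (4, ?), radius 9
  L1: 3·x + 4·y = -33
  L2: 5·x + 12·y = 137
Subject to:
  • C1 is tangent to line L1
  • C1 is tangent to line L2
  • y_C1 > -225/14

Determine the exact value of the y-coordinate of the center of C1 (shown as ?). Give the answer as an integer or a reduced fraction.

1. [C1‖L1]  y_C1² + (45/2)y_C1 = 0  ⇒  y_C1 = -45/2 or 0
2. [C1‖L2]  y_C1² − (39/2)y_C1 = 0  ⇒  y_C1 = 0 or 39/2

0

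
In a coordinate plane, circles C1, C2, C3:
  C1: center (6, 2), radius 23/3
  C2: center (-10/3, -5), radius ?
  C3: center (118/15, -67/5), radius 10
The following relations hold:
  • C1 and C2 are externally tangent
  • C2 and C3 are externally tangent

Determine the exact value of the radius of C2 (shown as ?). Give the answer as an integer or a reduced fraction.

4

1. [ext C1·C2]  r_C2² + (46/3)r_C2 − 232/3 = 0  ⇒  r_C2 = 4 (r>0 drops 1)
2. [ext C2·C3]  r_C2² + 20r_C2 − 96 = 0  ⇒  r_C2 = 4 (r>0 drops 1)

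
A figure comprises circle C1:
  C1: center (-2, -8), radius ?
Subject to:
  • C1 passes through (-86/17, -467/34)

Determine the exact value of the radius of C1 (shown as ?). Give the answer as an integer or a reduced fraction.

1. [C1∋P]  r_C1² − 169/4 = 0  ⇒  r_C1 = 13/2 (r>0 drops 1)

13/2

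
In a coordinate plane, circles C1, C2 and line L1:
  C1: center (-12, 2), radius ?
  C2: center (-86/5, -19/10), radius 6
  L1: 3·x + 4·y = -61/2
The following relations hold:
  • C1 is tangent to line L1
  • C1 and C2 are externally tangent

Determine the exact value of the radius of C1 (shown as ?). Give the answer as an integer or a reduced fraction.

1. [C1‖L1]  r_C1² − 1/4 = 0  ⇒  r_C1 = 1/2 (r>0 drops 1)
2. [ext C1·C2]  r_C1² + 12r_C1 − 25/4 = 0  ⇒  r_C1 = 1/2 (r>0 drops 1)

1/2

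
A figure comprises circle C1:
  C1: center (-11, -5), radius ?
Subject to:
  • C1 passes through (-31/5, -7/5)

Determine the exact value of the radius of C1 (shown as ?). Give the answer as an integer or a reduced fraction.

6

1. [C1∋P]  r_C1² − 36 = 0  ⇒  r_C1 = 6 (r>0 drops 1)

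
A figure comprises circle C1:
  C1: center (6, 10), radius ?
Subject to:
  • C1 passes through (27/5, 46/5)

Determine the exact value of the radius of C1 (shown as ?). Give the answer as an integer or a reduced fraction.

1

1. [C1∋P]  r_C1² − 1 = 0  ⇒  r_C1 = 1 (r>0 drops 1)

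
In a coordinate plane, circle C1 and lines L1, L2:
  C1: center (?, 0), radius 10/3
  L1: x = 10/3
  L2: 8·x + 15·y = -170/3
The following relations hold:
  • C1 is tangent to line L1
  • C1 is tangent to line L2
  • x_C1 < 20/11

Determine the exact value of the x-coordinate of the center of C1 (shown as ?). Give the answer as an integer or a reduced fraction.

0

1. [C1‖L1]  x_C1² − (20/3)x_C1 = 0  ⇒  x_C1 = 0 or 20/3
2. [C1‖L2]  x_C1² + (85/6)x_C1 = 0  ⇒  x_C1 = -85/6 or 0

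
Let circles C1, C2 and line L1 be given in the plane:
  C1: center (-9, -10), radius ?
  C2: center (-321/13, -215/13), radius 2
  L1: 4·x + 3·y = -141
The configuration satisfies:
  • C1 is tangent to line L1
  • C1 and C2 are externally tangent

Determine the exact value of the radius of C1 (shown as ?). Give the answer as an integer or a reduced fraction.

1. [C1‖L1]  r_C1² − 225 = 0  ⇒  r_C1 = 15 (r>0 drops 1)
2. [ext C1·C2]  r_C1² + 4r_C1 − 285 = 0  ⇒  r_C1 = 15 (r>0 drops 1)

15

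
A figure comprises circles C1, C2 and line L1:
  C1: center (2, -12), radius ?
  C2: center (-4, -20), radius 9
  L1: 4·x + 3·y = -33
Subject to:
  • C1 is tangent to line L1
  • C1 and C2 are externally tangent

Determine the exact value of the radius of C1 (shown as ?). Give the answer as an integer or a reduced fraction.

1. [C1‖L1]  r_C1² − 1 = 0  ⇒  r_C1 = 1 (r>0 drops 1)
2. [ext C1·C2]  r_C1² + 18r_C1 − 19 = 0  ⇒  r_C1 = 1 (r>0 drops 1)

1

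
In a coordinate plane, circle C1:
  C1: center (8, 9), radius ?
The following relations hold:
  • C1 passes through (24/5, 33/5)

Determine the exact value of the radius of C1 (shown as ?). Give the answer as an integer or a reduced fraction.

1. [C1∋P]  r_C1² − 16 = 0  ⇒  r_C1 = 4 (r>0 drops 1)

4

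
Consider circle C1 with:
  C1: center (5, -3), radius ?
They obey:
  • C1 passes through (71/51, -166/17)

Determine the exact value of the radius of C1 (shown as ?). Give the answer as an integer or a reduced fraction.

1. [C1∋P]  r_C1² − 529/9 = 0  ⇒  r_C1 = 23/3 (r>0 drops 1)

23/3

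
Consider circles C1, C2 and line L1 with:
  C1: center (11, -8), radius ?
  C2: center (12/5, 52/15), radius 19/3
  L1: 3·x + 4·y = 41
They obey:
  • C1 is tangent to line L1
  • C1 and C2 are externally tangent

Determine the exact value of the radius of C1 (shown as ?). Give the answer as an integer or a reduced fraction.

8

1. [C1‖L1]  r_C1² − 64 = 0  ⇒  r_C1 = 8 (r>0 drops 1)
2. [ext C1·C2]  r_C1² + (38/3)r_C1 − 496/3 = 0  ⇒  r_C1 = 8 (r>0 drops 1)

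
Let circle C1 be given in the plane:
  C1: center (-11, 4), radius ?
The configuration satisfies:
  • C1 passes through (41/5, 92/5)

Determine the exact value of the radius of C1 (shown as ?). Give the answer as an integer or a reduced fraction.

1. [C1∋P]  r_C1² − 576 = 0  ⇒  r_C1 = 24 (r>0 drops 1)

24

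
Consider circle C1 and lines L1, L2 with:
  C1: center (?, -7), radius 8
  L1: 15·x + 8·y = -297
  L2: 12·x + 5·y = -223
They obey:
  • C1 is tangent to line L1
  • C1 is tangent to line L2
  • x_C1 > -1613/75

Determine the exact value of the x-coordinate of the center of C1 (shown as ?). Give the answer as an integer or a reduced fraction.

-7

1. [C1‖L1]  x_C1² + (482/15)x_C1 + 2639/15 = 0  ⇒  x_C1 = -377/15 or -7
2. [C1‖L2]  x_C1² + (94/3)x_C1 + 511/3 = 0  ⇒  x_C1 = -73/3 or -7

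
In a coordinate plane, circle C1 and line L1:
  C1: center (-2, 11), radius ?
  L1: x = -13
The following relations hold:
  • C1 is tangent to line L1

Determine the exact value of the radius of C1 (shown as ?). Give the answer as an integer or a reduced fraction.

1. [C1‖L1]  r_C1² − 121 = 0  ⇒  r_C1 = 11 (r>0 drops 1)

11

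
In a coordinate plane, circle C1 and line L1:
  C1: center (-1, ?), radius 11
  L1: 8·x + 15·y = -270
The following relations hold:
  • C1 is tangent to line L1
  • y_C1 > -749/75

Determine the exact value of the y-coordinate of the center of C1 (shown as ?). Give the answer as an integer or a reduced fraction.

1. [C1‖L1]  y_C1² + (524/15)y_C1 + 449/3 = 0  ⇒  y_C1 = -449/15 or -5
2. given y_C1 > -749/75: keep -5

-5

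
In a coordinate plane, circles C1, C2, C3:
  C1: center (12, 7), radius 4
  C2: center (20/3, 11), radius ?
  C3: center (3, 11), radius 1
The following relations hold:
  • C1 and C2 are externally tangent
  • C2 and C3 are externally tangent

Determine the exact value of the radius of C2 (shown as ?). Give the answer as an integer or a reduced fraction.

8/3

1. [ext C1·C2]  r_C2² + 8r_C2 − 256/9 = 0  ⇒  r_C2 = 8/3 (r>0 drops 1)
2. [ext C2·C3]  r_C2² + 2r_C2 − 112/9 = 0  ⇒  r_C2 = 8/3 (r>0 drops 1)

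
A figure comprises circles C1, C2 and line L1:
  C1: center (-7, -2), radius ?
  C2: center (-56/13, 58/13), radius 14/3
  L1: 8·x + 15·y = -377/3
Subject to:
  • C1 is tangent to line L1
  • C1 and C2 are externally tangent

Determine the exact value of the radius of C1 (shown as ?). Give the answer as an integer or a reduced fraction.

7/3

1. [C1‖L1]  r_C1² − 49/9 = 0  ⇒  r_C1 = 7/3 (r>0 drops 1)
2. [ext C1·C2]  r_C1² + (28/3)r_C1 − 245/9 = 0  ⇒  r_C1 = 7/3 (r>0 drops 1)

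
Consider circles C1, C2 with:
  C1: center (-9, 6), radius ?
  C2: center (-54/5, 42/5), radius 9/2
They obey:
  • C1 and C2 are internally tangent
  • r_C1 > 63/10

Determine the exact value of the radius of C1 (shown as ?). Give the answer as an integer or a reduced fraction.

15/2

1. [int C1,C2]  r_C1² − 9r_C1 + 45/4 = 0  ⇒  r_C1 = 3/2 or 15/2
2. given r_C1 > 63/10: keep 15/2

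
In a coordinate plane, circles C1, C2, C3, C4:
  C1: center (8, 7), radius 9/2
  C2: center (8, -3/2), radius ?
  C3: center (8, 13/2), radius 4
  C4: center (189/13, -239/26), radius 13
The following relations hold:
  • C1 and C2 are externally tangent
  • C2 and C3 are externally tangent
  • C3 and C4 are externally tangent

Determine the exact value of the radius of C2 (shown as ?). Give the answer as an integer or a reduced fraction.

1. [ext C1·C2]  r_C2² + 9r_C2 − 52 = 0  ⇒  r_C2 = 4 (r>0 drops 1)
2. [ext C2·C3]  r_C2² + 8r_C2 − 48 = 0  ⇒  r_C2 = 4 (r>0 drops 1)

4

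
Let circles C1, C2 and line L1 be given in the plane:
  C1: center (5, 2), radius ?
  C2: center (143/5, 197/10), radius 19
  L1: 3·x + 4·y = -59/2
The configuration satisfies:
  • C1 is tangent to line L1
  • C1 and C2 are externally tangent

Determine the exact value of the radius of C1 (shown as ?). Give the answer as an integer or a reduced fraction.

1. [C1‖L1]  r_C1² − 441/4 = 0  ⇒  r_C1 = 21/2 (r>0 drops 1)
2. [ext C1·C2]  r_C1² + 38r_C1 − 2037/4 = 0  ⇒  r_C1 = 21/2 (r>0 drops 1)

21/2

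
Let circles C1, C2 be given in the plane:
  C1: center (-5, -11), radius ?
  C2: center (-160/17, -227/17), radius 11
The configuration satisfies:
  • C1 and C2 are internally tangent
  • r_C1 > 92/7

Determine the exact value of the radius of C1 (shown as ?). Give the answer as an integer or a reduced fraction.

16

1. [int C1,C2]  r_C1² − 22r_C1 + 96 = 0  ⇒  r_C1 = 6 or 16
2. given r_C1 > 92/7: keep 16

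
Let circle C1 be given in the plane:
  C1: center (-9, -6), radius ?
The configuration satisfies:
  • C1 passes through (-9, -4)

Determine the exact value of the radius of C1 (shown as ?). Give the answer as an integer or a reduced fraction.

2

1. [C1∋P]  r_C1² − 4 = 0  ⇒  r_C1 = 2 (r>0 drops 1)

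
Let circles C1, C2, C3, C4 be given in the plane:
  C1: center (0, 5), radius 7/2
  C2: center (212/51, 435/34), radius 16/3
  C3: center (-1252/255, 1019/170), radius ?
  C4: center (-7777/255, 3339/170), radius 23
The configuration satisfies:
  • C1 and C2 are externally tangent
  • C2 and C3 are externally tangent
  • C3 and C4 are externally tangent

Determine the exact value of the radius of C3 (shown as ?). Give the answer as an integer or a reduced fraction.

1. [ext C2·C3]  r_C3² + (32/3)r_C3 − 100 = 0  ⇒  r_C3 = 6 (r>0 drops 1)
2. [ext C3·C4]  r_C3² + 46r_C3 − 312 = 0  ⇒  r_C3 = 6 (r>0 drops 1)

6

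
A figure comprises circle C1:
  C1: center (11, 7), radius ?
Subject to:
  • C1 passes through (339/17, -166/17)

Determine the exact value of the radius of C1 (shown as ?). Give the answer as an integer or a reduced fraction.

19

1. [C1∋P]  r_C1² − 361 = 0  ⇒  r_C1 = 19 (r>0 drops 1)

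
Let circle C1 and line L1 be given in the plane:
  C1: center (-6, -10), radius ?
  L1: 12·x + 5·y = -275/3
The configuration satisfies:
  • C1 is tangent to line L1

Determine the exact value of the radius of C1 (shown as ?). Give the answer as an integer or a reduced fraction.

7/3

1. [C1‖L1]  r_C1² − 49/9 = 0  ⇒  r_C1 = 7/3 (r>0 drops 1)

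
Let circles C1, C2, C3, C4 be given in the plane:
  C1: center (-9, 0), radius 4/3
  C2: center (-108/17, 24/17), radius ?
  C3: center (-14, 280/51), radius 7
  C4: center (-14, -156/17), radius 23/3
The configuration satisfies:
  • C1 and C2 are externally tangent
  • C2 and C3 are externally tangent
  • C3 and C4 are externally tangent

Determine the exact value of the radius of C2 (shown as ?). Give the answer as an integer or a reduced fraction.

1. [ext C1·C2]  r_C2² + (8/3)r_C2 − 65/9 = 0  ⇒  r_C2 = 5/3 (r>0 drops 1)
2. [ext C2·C3]  r_C2² + 14r_C2 − 235/9 = 0  ⇒  r_C2 = 5/3 (r>0 drops 1)

5/3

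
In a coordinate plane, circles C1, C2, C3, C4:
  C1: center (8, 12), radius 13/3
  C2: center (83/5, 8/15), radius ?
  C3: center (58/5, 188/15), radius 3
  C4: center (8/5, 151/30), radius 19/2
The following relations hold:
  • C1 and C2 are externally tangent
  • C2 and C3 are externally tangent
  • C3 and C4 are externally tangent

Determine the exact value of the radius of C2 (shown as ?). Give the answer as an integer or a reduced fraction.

1. [ext C1·C2]  r_C2² + (26/3)r_C2 − 560/3 = 0  ⇒  r_C2 = 10 (r>0 drops 1)
2. [ext C2·C3]  r_C2² + 6r_C2 − 160 = 0  ⇒  r_C2 = 10 (r>0 drops 1)

10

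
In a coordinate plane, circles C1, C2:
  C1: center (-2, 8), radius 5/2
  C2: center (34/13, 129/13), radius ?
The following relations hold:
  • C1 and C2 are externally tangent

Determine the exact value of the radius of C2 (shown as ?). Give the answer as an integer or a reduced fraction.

5/2

1. [ext C1·C2]  r_C2² + 5r_C2 − 75/4 = 0  ⇒  r_C2 = 5/2 (r>0 drops 1)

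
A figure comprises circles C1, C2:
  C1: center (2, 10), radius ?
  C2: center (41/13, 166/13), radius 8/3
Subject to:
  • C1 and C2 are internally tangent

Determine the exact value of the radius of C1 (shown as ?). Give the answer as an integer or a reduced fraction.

17/3

1. [int C1,C2]  r_C1² − (16/3)r_C1 − 17/9 = 0  ⇒  r_C1 = 17/3 (r>0 drops 1)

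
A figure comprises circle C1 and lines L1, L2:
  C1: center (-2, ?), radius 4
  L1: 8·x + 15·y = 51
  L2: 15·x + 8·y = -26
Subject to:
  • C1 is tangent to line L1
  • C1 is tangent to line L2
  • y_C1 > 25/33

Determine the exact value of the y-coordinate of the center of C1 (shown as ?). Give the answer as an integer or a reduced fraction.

9

1. [C1‖L1]  y_C1² − (134/15)y_C1 − 3/5 = 0  ⇒  y_C1 = -1/15 or 9
2. [C1‖L2]  y_C1² − 1y_C1 − 72 = 0  ⇒  y_C1 = -8 or 9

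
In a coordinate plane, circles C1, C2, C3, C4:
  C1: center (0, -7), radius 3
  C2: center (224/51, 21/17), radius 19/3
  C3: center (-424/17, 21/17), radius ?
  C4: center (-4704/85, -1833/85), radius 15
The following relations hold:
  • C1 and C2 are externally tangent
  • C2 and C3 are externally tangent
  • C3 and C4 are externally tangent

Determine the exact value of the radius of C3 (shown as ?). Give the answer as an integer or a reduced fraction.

1. [ext C2·C3]  r_C3² + (38/3)r_C3 − 2461/3 = 0  ⇒  r_C3 = 23 (r>0 drops 1)
2. [ext C3·C4]  r_C3² + 30r_C3 − 1219 = 0  ⇒  r_C3 = 23 (r>0 drops 1)

23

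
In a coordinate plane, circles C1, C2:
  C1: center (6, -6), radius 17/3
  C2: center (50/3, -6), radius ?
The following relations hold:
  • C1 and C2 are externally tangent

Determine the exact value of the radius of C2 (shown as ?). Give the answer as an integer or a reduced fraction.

5

1. [ext C1·C2]  r_C2² + (34/3)r_C2 − 245/3 = 0  ⇒  r_C2 = 5 (r>0 drops 1)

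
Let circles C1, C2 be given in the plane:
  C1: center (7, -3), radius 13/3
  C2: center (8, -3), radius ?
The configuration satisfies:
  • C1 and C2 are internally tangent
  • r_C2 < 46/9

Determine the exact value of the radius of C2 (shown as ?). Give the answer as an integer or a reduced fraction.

1. [int C1,C2]  r_C2² − (26/3)r_C2 + 160/9 = 0  ⇒  r_C2 = 10/3 or 16/3
2. given r_C2 < 46/9: keep 10/3

10/3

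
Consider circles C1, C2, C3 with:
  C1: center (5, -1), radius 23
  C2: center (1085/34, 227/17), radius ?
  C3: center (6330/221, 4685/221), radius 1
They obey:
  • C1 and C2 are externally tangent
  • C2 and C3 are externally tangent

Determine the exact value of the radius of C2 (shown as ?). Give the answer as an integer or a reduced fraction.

15/2

1. [ext C1·C2]  r_C2² + 46r_C2 − 1605/4 = 0  ⇒  r_C2 = 15/2 (r>0 drops 1)
2. [ext C2·C3]  r_C2² + 2r_C2 − 285/4 = 0  ⇒  r_C2 = 15/2 (r>0 drops 1)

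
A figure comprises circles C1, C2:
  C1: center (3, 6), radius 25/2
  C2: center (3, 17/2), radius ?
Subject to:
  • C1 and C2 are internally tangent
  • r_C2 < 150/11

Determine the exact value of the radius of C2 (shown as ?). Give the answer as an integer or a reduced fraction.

10

1. [int C1,C2]  r_C2² − 25r_C2 + 150 = 0  ⇒  r_C2 = 10 or 15
2. given r_C2 < 150/11: keep 10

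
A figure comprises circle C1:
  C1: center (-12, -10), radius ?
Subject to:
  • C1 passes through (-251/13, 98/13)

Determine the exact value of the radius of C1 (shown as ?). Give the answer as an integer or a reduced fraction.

1. [C1∋P]  r_C1² − 361 = 0  ⇒  r_C1 = 19 (r>0 drops 1)

19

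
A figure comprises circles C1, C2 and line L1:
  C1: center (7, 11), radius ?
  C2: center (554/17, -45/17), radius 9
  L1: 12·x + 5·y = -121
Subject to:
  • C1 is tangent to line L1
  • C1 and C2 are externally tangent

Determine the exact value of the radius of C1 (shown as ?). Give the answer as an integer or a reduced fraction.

20

1. [C1‖L1]  r_C1² − 400 = 0  ⇒  r_C1 = 20 (r>0 drops 1)
2. [ext C1·C2]  r_C1² + 18r_C1 − 760 = 0  ⇒  r_C1 = 20 (r>0 drops 1)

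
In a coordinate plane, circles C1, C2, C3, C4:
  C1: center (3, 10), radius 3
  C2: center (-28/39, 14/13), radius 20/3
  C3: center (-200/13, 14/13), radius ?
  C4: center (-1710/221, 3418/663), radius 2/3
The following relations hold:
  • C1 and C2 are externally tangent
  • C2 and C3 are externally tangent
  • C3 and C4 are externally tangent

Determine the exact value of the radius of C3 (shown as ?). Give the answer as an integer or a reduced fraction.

1. [ext C2·C3]  r_C3² + (40/3)r_C3 − 512/3 = 0  ⇒  r_C3 = 8 (r>0 drops 1)
2. [ext C3·C4]  r_C3² + (4/3)r_C3 − 224/3 = 0  ⇒  r_C3 = 8 (r>0 drops 1)

8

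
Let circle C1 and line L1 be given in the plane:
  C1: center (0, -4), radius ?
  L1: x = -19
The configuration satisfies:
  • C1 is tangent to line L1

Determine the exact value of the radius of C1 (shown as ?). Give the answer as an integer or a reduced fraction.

19

1. [C1‖L1]  r_C1² − 361 = 0  ⇒  r_C1 = 19 (r>0 drops 1)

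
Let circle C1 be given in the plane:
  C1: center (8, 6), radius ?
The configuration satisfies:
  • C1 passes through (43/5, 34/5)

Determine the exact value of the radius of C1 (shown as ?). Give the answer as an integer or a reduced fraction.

1. [C1∋P]  r_C1² − 1 = 0  ⇒  r_C1 = 1 (r>0 drops 1)

1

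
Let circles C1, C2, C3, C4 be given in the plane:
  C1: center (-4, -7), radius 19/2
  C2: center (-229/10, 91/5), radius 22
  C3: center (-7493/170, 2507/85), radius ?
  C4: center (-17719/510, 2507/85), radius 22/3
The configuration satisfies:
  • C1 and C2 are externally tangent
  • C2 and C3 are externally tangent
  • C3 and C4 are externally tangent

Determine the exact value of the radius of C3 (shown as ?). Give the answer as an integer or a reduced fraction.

1. [ext C2·C3]  r_C3² + 44r_C3 − 92 = 0  ⇒  r_C3 = 2 (r>0 drops 1)
2. [ext C3·C4]  r_C3² + (44/3)r_C3 − 100/3 = 0  ⇒  r_C3 = 2 (r>0 drops 1)

2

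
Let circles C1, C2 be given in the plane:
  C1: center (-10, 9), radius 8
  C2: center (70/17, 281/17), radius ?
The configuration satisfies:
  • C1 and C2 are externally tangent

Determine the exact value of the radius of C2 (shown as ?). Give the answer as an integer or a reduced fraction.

1. [ext C1·C2]  r_C2² + 16r_C2 − 192 = 0  ⇒  r_C2 = 8 (r>0 drops 1)

8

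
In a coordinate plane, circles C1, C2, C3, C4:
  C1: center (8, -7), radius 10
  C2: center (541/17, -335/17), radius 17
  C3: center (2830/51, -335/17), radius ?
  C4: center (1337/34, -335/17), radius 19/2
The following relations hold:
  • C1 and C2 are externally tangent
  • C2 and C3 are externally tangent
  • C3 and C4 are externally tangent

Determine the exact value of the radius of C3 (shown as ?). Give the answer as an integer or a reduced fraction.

1. [ext C2·C3]  r_C3² + 34r_C3 − 2440/9 = 0  ⇒  r_C3 = 20/3 (r>0 drops 1)
2. [ext C3·C4]  r_C3² + 19r_C3 − 1540/9 = 0  ⇒  r_C3 = 20/3 (r>0 drops 1)

20/3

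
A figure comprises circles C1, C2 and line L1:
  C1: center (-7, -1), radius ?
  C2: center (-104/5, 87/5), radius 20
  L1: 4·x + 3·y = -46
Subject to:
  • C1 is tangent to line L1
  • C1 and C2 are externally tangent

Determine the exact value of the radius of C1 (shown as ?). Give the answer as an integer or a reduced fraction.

3

1. [C1‖L1]  r_C1² − 9 = 0  ⇒  r_C1 = 3 (r>0 drops 1)
2. [ext C1·C2]  r_C1² + 40r_C1 − 129 = 0  ⇒  r_C1 = 3 (r>0 drops 1)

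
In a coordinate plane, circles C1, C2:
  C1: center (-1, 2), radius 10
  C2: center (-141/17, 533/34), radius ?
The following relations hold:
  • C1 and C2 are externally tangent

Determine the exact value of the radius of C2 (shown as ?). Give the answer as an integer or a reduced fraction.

1. [ext C1·C2]  r_C2² + 20r_C2 − 561/4 = 0  ⇒  r_C2 = 11/2 (r>0 drops 1)

11/2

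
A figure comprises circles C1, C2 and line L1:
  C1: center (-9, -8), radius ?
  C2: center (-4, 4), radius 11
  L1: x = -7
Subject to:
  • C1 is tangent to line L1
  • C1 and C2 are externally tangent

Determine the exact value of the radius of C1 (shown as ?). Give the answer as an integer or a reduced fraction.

1. [C1‖L1]  r_C1² − 4 = 0  ⇒  r_C1 = 2 (r>0 drops 1)
2. [ext C1·C2]  r_C1² + 22r_C1 − 48 = 0  ⇒  r_C1 = 2 (r>0 drops 1)

2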